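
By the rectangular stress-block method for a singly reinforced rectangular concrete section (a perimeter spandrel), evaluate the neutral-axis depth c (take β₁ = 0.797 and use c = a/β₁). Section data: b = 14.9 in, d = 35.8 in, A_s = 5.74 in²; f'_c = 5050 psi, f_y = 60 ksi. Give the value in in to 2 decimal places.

T = A_s f_y = 5.74 × 60 = 344.4 kips.
a = T/(0.85 f'_c b) = 344.4/(0.85 × 5.05 × 14.9) = 5.3848 in.
With β₁ = 0.797, c = a/β₁ = 5.3848/0.797 = 6.76 in.

c ≈ 6.76 in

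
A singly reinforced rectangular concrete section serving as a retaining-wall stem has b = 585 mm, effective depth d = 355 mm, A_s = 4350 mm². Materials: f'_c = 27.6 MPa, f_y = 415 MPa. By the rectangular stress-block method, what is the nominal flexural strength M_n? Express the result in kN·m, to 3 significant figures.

T = A_s f_y = 4350 × 415 = 1805250 N = 1805.25 kN.
From C = T: a = T/(0.85 f'_c b) = 1805250/(0.85 × 27.6 × 585) = 131.54 mm.
M_n = T(d − a/2) = 1805.25 kN × (355 − 65.77) mm = 522.13 kN·m.

M_n ≈ 522 kN·m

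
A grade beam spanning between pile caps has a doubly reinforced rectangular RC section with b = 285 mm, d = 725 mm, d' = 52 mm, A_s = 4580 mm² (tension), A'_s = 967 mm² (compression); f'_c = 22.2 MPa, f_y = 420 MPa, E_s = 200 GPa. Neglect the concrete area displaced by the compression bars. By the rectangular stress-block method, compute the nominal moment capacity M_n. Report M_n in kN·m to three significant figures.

Assume both tension and compression steel yield.
Net tension couple steel: A_s − A'_s = 3613 mm².
a = (A_s − A'_s) f_y / (0.85 f'_c b) = 1517460/(0.85 × 22.2 × 285) = 282.16 mm.
c = a/β₁ = 282.16/0.85 = 331.95 mm; ε'_s = 0.003(c − d')/c = 0.0025 ≥ f_y/E_s = 0.0021, so compression steel does yield.
M_n = (A_s − A'_s) f_y (d − a/2) + A'_s f_y (d − d') = [1517460 × (725 − 141.08) + 406140 × (725 − 52)] × 10⁻⁶ = 886.08 + 273.33 = 1159.41 kN·m.

M_n ≈ 1160 kN·m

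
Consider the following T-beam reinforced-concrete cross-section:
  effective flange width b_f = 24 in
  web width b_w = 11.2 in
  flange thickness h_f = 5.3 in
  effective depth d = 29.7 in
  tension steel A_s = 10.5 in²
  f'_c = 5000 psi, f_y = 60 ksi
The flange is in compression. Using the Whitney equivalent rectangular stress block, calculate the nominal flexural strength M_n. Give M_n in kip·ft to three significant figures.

M_n ≈ 1390 kip·ft

Tension: T = A_s f_y = 10.5 × 60 = 630 kips.
Try a within the flange: a = T/(0.85 f'_c b_f) = 630/(0.85 × 5 × 24) = 6.176 in.
a = 6.176 > h_f = 5.3 in: the block extends into the web. Split into flange-overhang and web parts.
C_f = 0.85 f'_c (b_f − b_w) h_f = 0.85 × 5 × (24 − 11.2) × 5.3 = 288.3 kips.
Remaining web compression depth: a_w = (T − C_f)/(0.85 f'_c b_w) = (630 − 288.3)/(0.85 × 5 × 11.2) = 7.179 in.
M_n = C_f(d − h_f/2) + (T − C_f)(d − a_w/2) = 288.3 × (29.7 − 2.65) + 341.7 × (29.7 − 3.5895) = 7798.5 + 8922.0 = 16720.5 kip·in.
M_n = 16720.5/12 = 1393.38 kip·ft.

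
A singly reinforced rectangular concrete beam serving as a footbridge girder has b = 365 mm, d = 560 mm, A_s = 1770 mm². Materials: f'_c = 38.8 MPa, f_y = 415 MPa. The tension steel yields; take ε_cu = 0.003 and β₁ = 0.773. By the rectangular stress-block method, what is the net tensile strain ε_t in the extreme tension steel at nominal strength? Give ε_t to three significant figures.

ε_t ≈ 0.0183

a = A_s f_y/(0.85 f'_c b) = 61.02 mm.
β₁ = 0.773, so c = a/β₁ = 61.02/0.773 = 78.94 mm.
From the linear strain diagram with ε_cu = 0.003: ε_t = 0.003 (d − c)/c = 0.003 × (560 − 78.94)/78.94 = 0.0183.
Since ε_t ≥ 0.005, the section is tension-controlled.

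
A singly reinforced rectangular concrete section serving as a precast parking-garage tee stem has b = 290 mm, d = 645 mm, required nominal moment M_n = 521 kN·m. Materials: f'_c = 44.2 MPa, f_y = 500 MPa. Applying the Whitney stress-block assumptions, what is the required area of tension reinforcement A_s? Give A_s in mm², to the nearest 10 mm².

With M_n = 0.85 f'_c a b (d − a/2), solve the quadratic for a:
a = d − √(d² − 2M_n/(0.85 f'_c b)) = 645 − √(645² − 2 × 521×10⁶/(0.85 × 44.2 × 290)) = 78.97 mm.
A_s = 0.85 f'_c a b / f_y = 0.85 × 44.2 × 78.97 × 290 / 500 = 1720.8 mm².

A_s ≈ 1720 mm²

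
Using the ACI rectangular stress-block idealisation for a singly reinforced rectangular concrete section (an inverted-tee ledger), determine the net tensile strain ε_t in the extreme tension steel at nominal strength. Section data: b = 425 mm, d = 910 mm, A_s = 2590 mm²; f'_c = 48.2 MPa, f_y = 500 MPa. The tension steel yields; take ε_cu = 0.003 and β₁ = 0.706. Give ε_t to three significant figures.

a = A_s f_y/(0.85 f'_c b) = 74.37 mm.
β₁ = 0.706, so c = a/β₁ = 74.37/0.706 = 105.34 mm.
From the linear strain diagram with ε_cu = 0.003: ε_t = 0.003 (d − c)/c = 0.003 × (910 − 105.34)/105.34 = 0.0229.
Since ε_t ≥ 0.005, the section is tension-controlled.

ε_t ≈ 0.0229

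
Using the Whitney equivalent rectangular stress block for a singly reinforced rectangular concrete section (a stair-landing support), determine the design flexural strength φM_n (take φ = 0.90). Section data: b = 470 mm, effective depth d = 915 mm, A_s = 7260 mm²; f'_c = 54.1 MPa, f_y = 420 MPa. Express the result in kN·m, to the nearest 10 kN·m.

φM_n ≈ 2320 kN·m

T = A_s f_y = 7260 × 420 = 3049200 N = 3049.2 kN.
From C = T: a = T/(0.85 f'_c b) = 3049200/(0.85 × 54.1 × 470) = 141.08 mm.
M_n = T(d − a/2) = 3049.2 kN × (915 − 70.54) mm = 2574.93 kN·m.
φM_n = 0.90 × 2574.93 = 2317.44 kN·m.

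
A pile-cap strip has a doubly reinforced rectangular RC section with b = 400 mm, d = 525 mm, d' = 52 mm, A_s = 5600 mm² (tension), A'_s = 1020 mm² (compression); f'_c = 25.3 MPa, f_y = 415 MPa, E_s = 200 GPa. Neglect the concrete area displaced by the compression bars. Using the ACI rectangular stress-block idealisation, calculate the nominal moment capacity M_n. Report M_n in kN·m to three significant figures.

M_n ≈ 988 kN·m

Assume both tension and compression steel yield.
Net tension couple steel: A_s − A'_s = 4580 mm².
a = (A_s − A'_s) f_y / (0.85 f'_c b) = 1900700/(0.85 × 25.3 × 400) = 220.96 mm.
c = a/β₁ = 220.96/0.85 = 259.95 mm; ε'_s = 0.003(c − d')/c = 0.0024 ≥ f_y/E_s = 0.0021, so compression steel does yield.
M_n = (A_s − A'_s) f_y (d − a/2) + A'_s f_y (d − d') = [1900700 × (525 − 110.48) + 423300 × (525 − 52)] × 10⁻⁶ = 787.88 + 200.22 = 988.10 kN·m.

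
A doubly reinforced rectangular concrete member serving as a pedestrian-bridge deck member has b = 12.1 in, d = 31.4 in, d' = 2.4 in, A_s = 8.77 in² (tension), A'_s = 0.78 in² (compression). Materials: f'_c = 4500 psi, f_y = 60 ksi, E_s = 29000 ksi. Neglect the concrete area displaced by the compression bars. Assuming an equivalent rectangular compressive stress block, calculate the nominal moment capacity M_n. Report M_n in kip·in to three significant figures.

Assume both steels yield.
a = (A_s − A'_s) f_y/(0.85 f'_c b) = (8.77 − 0.78) × 60/(0.85 × 4.5 × 12.1) = 10.358 in.
c = a/β₁ = 10.358/0.825 = 12.555 in; ε'_s = 0.003(c − d')/c = 0.0024 ≥ ε_y = 0.0021, so the compression steel yields.
M_n = (A_s − A'_s) f_y (d − a/2) + A'_s f_y (d − d') = 479.4 × (31.4 − 5.179) + 46.8 × (31.4 − 2.4) = 12570.3 + 1357.2 = 13927.5 kip·in.

M_n ≈ 13900 kip·in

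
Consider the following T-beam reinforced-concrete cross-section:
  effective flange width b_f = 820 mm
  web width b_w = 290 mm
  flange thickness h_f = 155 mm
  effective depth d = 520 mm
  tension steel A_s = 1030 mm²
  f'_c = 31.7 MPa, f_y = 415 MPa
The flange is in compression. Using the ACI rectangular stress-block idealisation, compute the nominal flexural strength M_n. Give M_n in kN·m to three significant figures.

M_n ≈ 218 kN·m

Tension: T = A_s f_y = 1030 × 415 = 427450 N.
Try a within the flange: a = T/(0.85 f'_c b_f) = 427450/(0.85 × 31.7 × 820) = 19.35 mm.
Since a = 19.35 ≤ h_f = 155 mm, the stress block lies entirely in the flange; analyse as a rectangular beam of width b_f.
M_n = T(d − a/2) = 427450 × (520 − 9.675) = 218.14 × 10⁶ N·mm.
M_n = 218.14 kN·m.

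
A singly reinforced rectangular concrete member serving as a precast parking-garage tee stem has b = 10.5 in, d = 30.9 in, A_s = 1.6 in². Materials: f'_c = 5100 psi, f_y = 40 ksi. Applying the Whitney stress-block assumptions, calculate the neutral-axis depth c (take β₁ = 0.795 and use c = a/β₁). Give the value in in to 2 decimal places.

c ≈ 1.77 in

T = A_s f_y = 1.6 × 40 = 64 kips.
a = T/(0.85 f'_c b) = 64/(0.85 × 5.1 × 10.5) = 1.4061 in.
With β₁ = 0.795, c = a/β₁ = 1.4061/0.795 = 1.77 in.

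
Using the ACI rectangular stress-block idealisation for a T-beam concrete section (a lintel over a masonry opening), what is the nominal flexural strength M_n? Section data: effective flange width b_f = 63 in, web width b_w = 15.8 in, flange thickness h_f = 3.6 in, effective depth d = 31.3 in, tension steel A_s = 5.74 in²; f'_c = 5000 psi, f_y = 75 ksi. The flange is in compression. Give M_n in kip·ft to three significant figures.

M_n ≈ 1090 kip·ft

Tension: T = A_s f_y = 5.74 × 75 = 430.5 kips.
Try a within the flange: a = T/(0.85 f'_c b_f) = 430.5/(0.85 × 5 × 63) = 1.608 in.
Since a = 1.608 ≤ h_f = 3.6 in, the stress block lies entirely in the flange; analyse as a rectangular beam of width b_f.
M_n = T(d − a/2) = 430.5 × (31.3 − 0.804) = 13128.5 kip·in.
M_n = 13128.5/12 = 1094.04 kip·ft.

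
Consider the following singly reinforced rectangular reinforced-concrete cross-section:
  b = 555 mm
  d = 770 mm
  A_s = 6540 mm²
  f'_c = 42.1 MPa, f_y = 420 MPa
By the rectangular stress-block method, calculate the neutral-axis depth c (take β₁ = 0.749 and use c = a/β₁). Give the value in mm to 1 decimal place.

c ≈ 184.7 mm

T = A_s f_y = 6540 × 420 = 2746800 N = 2746.8 kN.
Setting C = 0.85 f'_c a b equal to T: a = 2746800/(0.85 × 42.1 × 555) = 138.303 mm.
With β₁ = 0.749, c = a/β₁ = 138.303/0.749 = 184.7 mm.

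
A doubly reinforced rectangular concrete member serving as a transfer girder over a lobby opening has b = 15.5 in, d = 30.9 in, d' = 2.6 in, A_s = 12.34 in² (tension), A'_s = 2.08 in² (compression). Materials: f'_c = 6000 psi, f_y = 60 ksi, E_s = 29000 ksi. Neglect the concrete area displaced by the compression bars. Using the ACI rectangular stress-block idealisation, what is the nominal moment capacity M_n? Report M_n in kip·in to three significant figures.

M_n ≈ 20200 kip·in

Assume both steels yield.
a = (A_s − A'_s) f_y/(0.85 f'_c b) = (12.34 − 2.08) × 60/(0.85 × 6 × 15.5) = 7.787 in.
c = a/β₁ = 7.787/0.75 = 10.383 in; ε'_s = 0.003(c − d')/c = 0.0022 ≥ ε_y = 0.0021, so the compression steel yields.
M_n = (A_s − A'_s) f_y (d − a/2) + A'_s f_y (d − d') = 615.6 × (30.9 − 3.8935) + 124.8 × (30.9 − 2.6) = 16625.2 + 3531.8 = 20157.0 kip·in.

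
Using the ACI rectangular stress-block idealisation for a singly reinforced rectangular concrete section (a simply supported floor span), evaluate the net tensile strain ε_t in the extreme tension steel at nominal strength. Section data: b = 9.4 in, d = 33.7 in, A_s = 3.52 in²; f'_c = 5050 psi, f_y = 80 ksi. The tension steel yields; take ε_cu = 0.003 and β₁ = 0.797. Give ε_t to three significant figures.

ε_t ≈ 0.00855

a = A_s f_y/(0.85 f'_c b) = 6.979 in.
β₁ = 0.797, so c = a/β₁ = 6.979/0.797 = 8.757 in.
From the linear strain diagram with ε_cu = 0.003: ε_t = 0.003 (d − c)/c = 0.003 × (33.7 − 8.757)/8.757 = 0.00855.
Since ε_t ≥ 0.005, the section is tension-controlled.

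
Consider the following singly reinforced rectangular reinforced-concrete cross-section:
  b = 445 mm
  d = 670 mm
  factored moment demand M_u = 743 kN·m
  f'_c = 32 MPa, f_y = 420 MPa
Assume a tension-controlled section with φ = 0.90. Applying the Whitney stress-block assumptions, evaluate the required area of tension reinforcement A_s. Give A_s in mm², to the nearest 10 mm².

M_n = M_u/φ = 743/0.90 = 825.556 kN·m.
With M_n = 0.85 f'_c a b (d − a/2), solve the quadratic for a:
a = d − √(d² − 2M_n/(0.85 f'_c b)) = 670 − √(670² − 2 × 825.556×10⁶/(0.85 × 32 × 445)) = 110.99 mm.
A_s = 0.85 f'_c a b / f_y = 0.85 × 32 × 110.99 × 445 / 420 = 3198.6 mm².

A_s ≈ 3200 mm²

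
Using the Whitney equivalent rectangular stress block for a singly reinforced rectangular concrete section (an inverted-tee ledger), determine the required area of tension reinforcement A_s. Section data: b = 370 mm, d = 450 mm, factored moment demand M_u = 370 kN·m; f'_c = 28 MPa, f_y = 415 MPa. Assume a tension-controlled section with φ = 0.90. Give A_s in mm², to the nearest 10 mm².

M_n = M_u/φ = 370/0.90 = 411.111 kN·m.
With M_n = 0.85 f'_c a b (d − a/2), solve the quadratic for a:
a = d − √(d² − 2M_n/(0.85 f'_c b)) = 450 − √(450² − 2 × 411.111×10⁶/(0.85 × 28 × 370)) = 119.65 mm.
A_s = 0.85 f'_c a b / f_y = 0.85 × 28 × 119.65 × 370 / 415 = 2538.9 mm².

A_s ≈ 2540 mm²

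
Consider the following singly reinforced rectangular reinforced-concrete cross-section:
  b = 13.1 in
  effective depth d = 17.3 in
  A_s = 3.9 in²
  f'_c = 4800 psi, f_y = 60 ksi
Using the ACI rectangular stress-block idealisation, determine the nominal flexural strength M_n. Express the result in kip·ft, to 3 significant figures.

M_n ≈ 295 kip·ft

T = A_s f_y = 3.9 × 60 = 234 kips.
a = T/(0.85 f'_c b) = 234/(0.85 × 4.8 × 13.1) = 4.378 in.
M_n = T(d − a/2) = 234 × (17.3 − 2.189) = 3536.0 kip·in = 3536.0/12 = 294.67 kip·ft.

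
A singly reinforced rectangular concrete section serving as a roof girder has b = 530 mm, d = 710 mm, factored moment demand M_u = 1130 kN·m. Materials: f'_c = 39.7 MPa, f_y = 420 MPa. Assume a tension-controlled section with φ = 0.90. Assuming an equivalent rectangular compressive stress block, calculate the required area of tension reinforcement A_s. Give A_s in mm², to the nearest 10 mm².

A_s ≈ 4550 mm²

M_n = M_u/φ = 1130/0.90 = 1255.56 kN·m.
With M_n = 0.85 f'_c a b (d − a/2), solve the quadratic for a:
a = d − √(d² − 2M_n/(0.85 f'_c b)) = 710 − √(710² − 2 × 1255.56×10⁶/(0.85 × 39.7 × 530)) = 106.93 mm.
A_s = 0.85 f'_c a b / f_y = 0.85 × 39.7 × 106.93 × 530 / 420 = 4553.4 mm².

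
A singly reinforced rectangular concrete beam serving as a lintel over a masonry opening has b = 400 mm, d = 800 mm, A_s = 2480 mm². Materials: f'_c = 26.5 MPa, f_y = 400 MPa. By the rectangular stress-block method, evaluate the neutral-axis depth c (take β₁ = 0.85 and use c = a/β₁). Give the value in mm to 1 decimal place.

c ≈ 129.5 mm

T = A_s f_y = 2480 × 400 = 992000 N = 992 kN.
Setting C = 0.85 f'_c a b equal to T: a = 992000/(0.85 × 26.5 × 400) = 110.100 mm.
With β₁ = 0.85, c = a/β₁ = 110.100/0.85 = 129.5 mm.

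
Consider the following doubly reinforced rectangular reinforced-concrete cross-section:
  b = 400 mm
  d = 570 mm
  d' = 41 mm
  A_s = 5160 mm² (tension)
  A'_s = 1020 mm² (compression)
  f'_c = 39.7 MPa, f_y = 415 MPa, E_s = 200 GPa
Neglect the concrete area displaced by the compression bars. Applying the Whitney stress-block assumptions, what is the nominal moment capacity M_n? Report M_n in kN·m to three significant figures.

Assume both tension and compression steel yield.
Net tension couple steel: A_s − A'_s = 4140 mm².
a = (A_s − A'_s) f_y / (0.85 f'_c b) = 1718100/(0.85 × 39.7 × 400) = 127.29 mm.
c = a/β₁ = 127.29/0.766 = 166.17 mm; ε'_s = 0.003(c − d')/c = 0.0023 ≥ f_y/E_s = 0.0021, so compression steel does yield.
M_n = (A_s − A'_s) f_y (d − a/2) + A'_s f_y (d − d') = [1718100 × (570 − 63.645) + 423300 × (570 − 41)] × 10⁻⁶ = 869.97 + 223.93 = 1093.90 kN·m.

M_n ≈ 1090 kN·m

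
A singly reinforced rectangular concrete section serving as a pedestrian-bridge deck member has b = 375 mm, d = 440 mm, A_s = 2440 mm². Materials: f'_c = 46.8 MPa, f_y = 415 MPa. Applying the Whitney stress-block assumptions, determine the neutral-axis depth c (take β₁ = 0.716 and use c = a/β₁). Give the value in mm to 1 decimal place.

T = A_s f_y = 2440 × 415 = 1012600 N = 1012.6 kN.
Setting C = 0.85 f'_c a b equal to T: a = 1012600/(0.85 × 46.8 × 375) = 67.880 mm.
With β₁ = 0.716, c = a/β₁ = 67.880/0.716 = 94.8 mm.

c ≈ 94.8 mm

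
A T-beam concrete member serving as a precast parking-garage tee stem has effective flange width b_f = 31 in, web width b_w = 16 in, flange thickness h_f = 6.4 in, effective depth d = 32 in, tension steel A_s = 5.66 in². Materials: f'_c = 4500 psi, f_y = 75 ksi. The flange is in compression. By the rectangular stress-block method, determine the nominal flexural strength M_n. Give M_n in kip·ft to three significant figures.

M_n ≈ 1070 kip·ft

Tension: T = A_s f_y = 5.66 × 75 = 424.5 kips.
Try a within the flange: a = T/(0.85 f'_c b_f) = 424.5/(0.85 × 4.5 × 31) = 3.580 in.
Since a = 3.580 ≤ h_f = 6.4 in, the stress block lies entirely in the flange; analyse as a rectangular beam of width b_f.
M_n = T(d − a/2) = 424.5 × (32 − 1.79) = 12824.1 kip·in.
M_n = 12824.1/12 = 1068.68 kip·ft.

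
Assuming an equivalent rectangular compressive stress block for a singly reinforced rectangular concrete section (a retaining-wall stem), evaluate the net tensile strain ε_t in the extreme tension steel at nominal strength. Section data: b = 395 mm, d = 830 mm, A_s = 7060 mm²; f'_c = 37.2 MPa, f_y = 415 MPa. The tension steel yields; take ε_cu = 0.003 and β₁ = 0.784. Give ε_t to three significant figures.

a = A_s f_y/(0.85 f'_c b) = 234.58 mm.
β₁ = 0.784, so c = a/β₁ = 234.58/0.784 = 299.21 mm.
From the linear strain diagram with ε_cu = 0.003: ε_t = 0.003 (d − c)/c = 0.003 × (830 − 299.21)/299.21 = 0.00532.
Since ε_t ≥ 0.005, the section is tension-controlled.

ε_t ≈ 0.00532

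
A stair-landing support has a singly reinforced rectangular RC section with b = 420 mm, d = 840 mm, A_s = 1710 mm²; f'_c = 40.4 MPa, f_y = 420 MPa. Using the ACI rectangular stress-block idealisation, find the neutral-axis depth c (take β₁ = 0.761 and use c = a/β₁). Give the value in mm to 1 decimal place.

c ≈ 65.4 mm

T = A_s f_y = 1710 × 420 = 718200 N = 718.2 kN.
Setting C = 0.85 f'_c a b equal to T: a = 718200/(0.85 × 40.4 × 420) = 49.796 mm.
With β₁ = 0.761, c = a/β₁ = 49.796/0.761 = 65.4 mm.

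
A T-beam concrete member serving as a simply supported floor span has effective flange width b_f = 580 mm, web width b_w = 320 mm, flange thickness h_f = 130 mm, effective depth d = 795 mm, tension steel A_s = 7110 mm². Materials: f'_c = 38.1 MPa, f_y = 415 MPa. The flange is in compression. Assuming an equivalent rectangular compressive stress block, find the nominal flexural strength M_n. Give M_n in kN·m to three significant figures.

Tension: T = A_s f_y = 7110 × 415 = 2950650 N.
Try a within the flange: a = T/(0.85 f'_c b_f) = 2950650/(0.85 × 38.1 × 580) = 157.09 mm.
a = 157.09 > h_f = 130 mm: the block extends into the web. Split into flange-overhang and web parts.
C_f = 0.85 f'_c (b_f − b_w) h_f = 0.85 × 38.1 × (580 − 320) × 130 = 1094613 N.
Remaining web compression depth: a_w = (T − C_f)/(0.85 f'_c b_w) = (2950650 − 1094613)/(0.85 × 38.1 × 320) = 179.10 mm.
M_n = C_f(d − h_f/2) + (T − C_f)(d − a_w/2) = 1094613 × (795 − 65) + 1856037 × (795 − 89.55) = 799.07 + 1309.34 = 2108.41 × 10⁶ N·mm.
M_n = 2108.41 kN·m.

M_n ≈ 2110 kN·m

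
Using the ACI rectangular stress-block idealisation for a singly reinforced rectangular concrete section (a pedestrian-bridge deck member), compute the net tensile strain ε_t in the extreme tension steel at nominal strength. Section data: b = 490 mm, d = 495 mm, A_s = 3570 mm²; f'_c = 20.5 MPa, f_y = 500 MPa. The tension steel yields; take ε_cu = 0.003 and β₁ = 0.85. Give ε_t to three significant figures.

ε_t ≈ 0.00304

a = A_s f_y/(0.85 f'_c b) = 209.06 mm.
β₁ = 0.85, so c = a/β₁ = 209.06/0.85 = 245.95 mm.
From the linear strain diagram with ε_cu = 0.003: ε_t = 0.003 (d − c)/c = 0.003 × (495 − 245.95)/245.95 = 0.00304.
ε_t < 0.004 — the section is over-reinforced for flexure under ACI limits.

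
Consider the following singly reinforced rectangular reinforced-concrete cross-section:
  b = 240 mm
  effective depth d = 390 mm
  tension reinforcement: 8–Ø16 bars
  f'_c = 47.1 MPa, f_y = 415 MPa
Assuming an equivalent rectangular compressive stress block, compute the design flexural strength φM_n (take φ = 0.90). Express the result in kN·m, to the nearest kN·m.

φM_n ≈ 213 kN·m

A_s = 8 × 201 = 1608 mm².
T = A_s f_y = 1608 × 415 = 667320 N = 667.32 kN.
From C = T: a = T/(0.85 f'_c b) = 667320/(0.85 × 47.1 × 240) = 69.45 mm.
M_n = T(d − a/2) = 667.32 kN × (390 − 34.725) mm = 237.08 kN·m.
φM_n = 0.90 × 237.08 = 213.37 kN·m.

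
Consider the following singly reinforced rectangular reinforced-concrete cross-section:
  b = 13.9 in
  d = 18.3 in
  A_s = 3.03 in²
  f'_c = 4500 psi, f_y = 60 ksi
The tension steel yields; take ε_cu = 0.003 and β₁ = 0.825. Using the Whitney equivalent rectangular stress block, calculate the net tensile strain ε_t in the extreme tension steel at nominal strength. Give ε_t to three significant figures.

a = A_s f_y/(0.85 f'_c b) = 3.419 in.
β₁ = 0.825, so c = a/β₁ = 3.419/0.825 = 4.144 in.
From the linear strain diagram with ε_cu = 0.003: ε_t = 0.003 (d − c)/c = 0.003 × (18.3 − 4.144)/4.144 = 0.0102.
Since ε_t ≥ 0.005, the section is tension-controlled.

ε_t ≈ 0.0102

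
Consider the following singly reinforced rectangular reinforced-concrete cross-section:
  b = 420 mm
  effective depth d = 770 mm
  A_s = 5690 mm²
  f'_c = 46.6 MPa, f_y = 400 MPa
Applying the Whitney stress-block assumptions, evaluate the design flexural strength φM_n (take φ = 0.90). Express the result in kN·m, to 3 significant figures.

φM_n ≈ 1440 kN·m

T = A_s f_y = 5690 × 400 = 2276000 N = 2276 kN.
From C = T: a = T/(0.85 f'_c b) = 2276000/(0.85 × 46.6 × 420) = 136.81 mm.
M_n = T(d − a/2) = 2276 kN × (770 − 68.405) mm = 1596.83 kN·m.
φM_n = 0.90 × 1596.83 = 1437.15 kN·m.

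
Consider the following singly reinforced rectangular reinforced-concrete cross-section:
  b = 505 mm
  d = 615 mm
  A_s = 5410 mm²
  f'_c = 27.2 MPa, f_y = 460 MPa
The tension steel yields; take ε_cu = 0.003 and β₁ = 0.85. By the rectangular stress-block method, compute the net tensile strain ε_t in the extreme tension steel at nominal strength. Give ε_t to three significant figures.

a = A_s f_y/(0.85 f'_c b) = 213.15 mm.
β₁ = 0.85, so c = a/β₁ = 213.15/0.85 = 250.76 mm.
From the linear strain diagram with ε_cu = 0.003: ε_t = 0.003 (d − c)/c = 0.003 × (615 − 250.76)/250.76 = 0.00436.
ε_t is between 0.004 and 0.005 — transition zone.

ε_t ≈ 0.00436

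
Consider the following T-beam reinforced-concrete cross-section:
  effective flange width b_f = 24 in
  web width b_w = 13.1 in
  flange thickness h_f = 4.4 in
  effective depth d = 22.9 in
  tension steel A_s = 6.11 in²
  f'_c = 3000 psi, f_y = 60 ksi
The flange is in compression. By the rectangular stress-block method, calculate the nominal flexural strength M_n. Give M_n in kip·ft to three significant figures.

Tension: T = A_s f_y = 6.11 × 60 = 366.6 kips.
Try a within the flange: a = T/(0.85 f'_c b_f) = 366.6/(0.85 × 3 × 24) = 5.990 in.
a = 5.990 > h_f = 4.4 in: the block extends into the web. Split into flange-overhang and web parts.
C_f = 0.85 f'_c (b_f − b_w) h_f = 0.85 × 3 × (24 − 13.1) × 4.4 = 122.3 kips.
Remaining web compression depth: a_w = (T − C_f)/(0.85 f'_c b_w) = (366.6 − 122.3)/(0.85 × 3 × 13.1) = 7.313 in.
M_n = C_f(d − h_f/2) + (T − C_f)(d − a_w/2) = 122.3 × (22.9 − 2.2) + 244.3 × (22.9 − 3.6565) = 2531.6 + 4701.2 = 7232.8 kip·in.
M_n = 7232.8/12 = 602.73 kip·ft.

M_n ≈ 603 kip·ft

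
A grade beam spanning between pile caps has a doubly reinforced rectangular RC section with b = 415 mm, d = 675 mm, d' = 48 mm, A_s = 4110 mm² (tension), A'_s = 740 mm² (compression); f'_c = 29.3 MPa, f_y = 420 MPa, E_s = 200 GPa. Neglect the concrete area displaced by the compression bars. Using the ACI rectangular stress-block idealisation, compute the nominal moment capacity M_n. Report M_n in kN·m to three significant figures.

Assume both tension and compression steel yield.
Net tension couple steel: A_s − A'_s = 3370 mm².
a = (A_s − A'_s) f_y / (0.85 f'_c b) = 1415400/(0.85 × 29.3 × 415) = 136.94 mm.
c = a/β₁ = 136.94/0.841 = 162.83 mm; ε'_s = 0.003(c − d')/c = 0.0021 ≥ f_y/E_s = 0.0021, so compression steel does yield.
M_n = (A_s − A'_s) f_y (d − a/2) + A'_s f_y (d − d') = [1415400 × (675 − 68.47) + 310800 × (675 − 48)] × 10⁻⁶ = 858.48 + 194.87 = 1053.35 kN·m.

M_n ≈ 1050 kN·m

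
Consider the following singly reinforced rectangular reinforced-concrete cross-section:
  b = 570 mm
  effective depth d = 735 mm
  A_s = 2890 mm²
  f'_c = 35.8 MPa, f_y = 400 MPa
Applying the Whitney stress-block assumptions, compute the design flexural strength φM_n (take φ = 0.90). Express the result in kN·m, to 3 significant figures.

T = A_s f_y = 2890 × 400 = 1156000 N = 1156 kN.
From C = T: a = T/(0.85 f'_c b) = 1156000/(0.85 × 35.8 × 570) = 66.65 mm.
M_n = T(d − a/2) = 1156 kN × (735 − 33.325) mm = 811.14 kN·m.
φM_n = 0.90 × 811.14 = 730.03 kN·m.

φM_n ≈ 730 kN·m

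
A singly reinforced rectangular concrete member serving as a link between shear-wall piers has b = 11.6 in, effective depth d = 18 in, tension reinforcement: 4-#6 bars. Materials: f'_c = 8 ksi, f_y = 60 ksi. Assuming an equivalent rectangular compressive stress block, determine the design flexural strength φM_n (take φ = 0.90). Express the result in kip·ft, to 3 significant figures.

φM_n ≈ 137 kip·ft

A_s = 4 × 0.44 = 1.76 in².
T = A_s f_y = 1.76 × 60 = 105.6 kips.
a = T/(0.85 f'_c b) = 105.6/(0.85 × 8 × 11.6) = 1.339 in.
M_n = T(d − a/2) = 105.6 × (18 − 0.6695) = 1830.1 kip·in = 1830.1/12 = 152.51 kip·ft.
φM_n = 0.90 × 152.51 = 137.26 kip·ft.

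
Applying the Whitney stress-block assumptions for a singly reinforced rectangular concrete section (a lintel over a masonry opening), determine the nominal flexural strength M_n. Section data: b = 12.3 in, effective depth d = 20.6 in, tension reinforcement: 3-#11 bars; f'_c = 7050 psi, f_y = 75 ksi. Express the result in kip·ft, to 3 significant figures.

M_n ≈ 533 kip·ft

A_s = 3 × 1.56 = 4.68 in².
T = A_s f_y = 4.68 × 75 = 351 kips.
a = T/(0.85 f'_c b) = 351/(0.85 × 7.05 × 12.3) = 4.762 in.
M_n = T(d − a/2) = 351 × (20.6 − 2.381) = 6394.9 kip·in = 6394.9/12 = 532.91 kip·ft.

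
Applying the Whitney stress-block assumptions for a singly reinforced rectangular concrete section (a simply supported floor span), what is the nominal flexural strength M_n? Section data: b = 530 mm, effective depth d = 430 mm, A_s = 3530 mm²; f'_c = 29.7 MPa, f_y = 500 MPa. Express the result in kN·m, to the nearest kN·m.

M_n ≈ 643 kN·m

T = A_s f_y = 3530 × 500 = 1765000 N = 1765 kN.
From C = T: a = T/(0.85 f'_c b) = 1765000/(0.85 × 29.7 × 530) = 131.91 mm.
M_n = T(d − a/2) = 1765 kN × (430 − 65.955) mm = 642.54 kN·m.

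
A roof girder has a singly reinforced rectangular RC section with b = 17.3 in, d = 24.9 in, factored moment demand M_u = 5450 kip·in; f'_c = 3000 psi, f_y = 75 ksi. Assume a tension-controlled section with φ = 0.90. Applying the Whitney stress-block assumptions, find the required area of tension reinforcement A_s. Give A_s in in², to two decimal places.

A_s ≈ 3.71 in²

M_n = M_u/φ = 5450/0.90 = 6055.56 kip·in.
From M_n = 0.85 f'_c a b (d − a/2):
a = d − √(d² − 2M_n/(0.85 f'_c b)) = 24.9 − √(24.9² − 2 × 6055.56/(0.85 × 3 × 17.3)) = 6.313 in.
A_s = 0.85 f'_c a b / f_y = 0.85 × 3 × 6.313 × 17.3 / 75 = 3.713 in².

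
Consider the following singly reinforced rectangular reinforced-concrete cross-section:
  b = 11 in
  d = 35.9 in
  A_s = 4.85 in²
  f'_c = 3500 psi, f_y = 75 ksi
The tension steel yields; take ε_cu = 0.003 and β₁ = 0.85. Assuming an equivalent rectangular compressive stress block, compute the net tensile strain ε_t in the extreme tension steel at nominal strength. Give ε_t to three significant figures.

a = A_s f_y/(0.85 f'_c b) = 11.115 in.
β₁ = 0.85, so c = a/β₁ = 11.115/0.85 = 13.076 in.
From the linear strain diagram with ε_cu = 0.003: ε_t = 0.003 (d − c)/c = 0.003 × (35.9 − 13.076)/13.076 = 0.00524.
Since ε_t ≥ 0.005, the section is tension-controlled.

ε_t ≈ 0.00524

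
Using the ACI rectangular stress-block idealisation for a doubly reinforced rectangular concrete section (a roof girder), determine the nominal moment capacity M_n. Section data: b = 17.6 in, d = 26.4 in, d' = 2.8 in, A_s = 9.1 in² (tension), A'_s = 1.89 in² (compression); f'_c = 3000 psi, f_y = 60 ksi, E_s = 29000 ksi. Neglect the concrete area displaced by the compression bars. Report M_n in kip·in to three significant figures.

Assume both steels yield.
a = (A_s − A'_s) f_y/(0.85 f'_c b) = (9.1 − 1.89) × 60/(0.85 × 3 × 17.6) = 9.639 in.
c = a/β₁ = 9.639/0.85 = 11.340 in; ε'_s = 0.003(c − d')/c = 0.0023 ≥ ε_y = 0.0021, so the compression steel yields.
M_n = (A_s − A'_s) f_y (d − a/2) + A'_s f_y (d − d') = 432.6 × (26.4 − 4.8195) + 113.4 × (26.4 − 2.8) = 9335.7 + 2676.2 = 12011.9 kip·in.

M_n ≈ 12000 kip·in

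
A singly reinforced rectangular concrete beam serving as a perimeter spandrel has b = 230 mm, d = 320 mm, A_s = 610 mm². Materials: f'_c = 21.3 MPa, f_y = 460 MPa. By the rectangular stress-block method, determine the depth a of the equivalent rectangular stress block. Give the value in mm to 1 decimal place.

a ≈ 67.4 mm

T = A_s f_y = 610 × 460 = 280600 N = 280.6 kN.
Setting C = 0.85 f'_c a b equal to T: a = 280600/(0.85 × 21.3 × 230) = 67.4 mm.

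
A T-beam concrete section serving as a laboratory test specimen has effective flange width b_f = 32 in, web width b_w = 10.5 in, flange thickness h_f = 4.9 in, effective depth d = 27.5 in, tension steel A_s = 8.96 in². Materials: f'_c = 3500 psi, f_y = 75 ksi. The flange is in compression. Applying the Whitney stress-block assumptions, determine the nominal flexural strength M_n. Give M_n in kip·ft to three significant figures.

M_n ≈ 1300 kip·ft

Tension: T = A_s f_y = 8.96 × 75 = 672 kips.
Try a within the flange: a = T/(0.85 f'_c b_f) = 672/(0.85 × 3.5 × 32) = 7.059 in.
a = 7.059 > h_f = 4.9 in: the block extends into the web. Split into flange-overhang and web parts.
C_f = 0.85 f'_c (b_f − b_w) h_f = 0.85 × 3.5 × (32 − 10.5) × 4.9 = 313.4 kips.
Remaining web compression depth: a_w = (T − C_f)/(0.85 f'_c b_w) = (672 − 313.4)/(0.85 × 3.5 × 10.5) = 11.480 in.
M_n = C_f(d − h_f/2) + (T − C_f)(d − a_w/2) = 313.4 × (27.5 − 2.45) + 358.6 × (27.5 − 5.74) = 7850.7 + 7803.1 = 15653.8 kip·in.
M_n = 15653.8/12 = 1304.48 kip·ft.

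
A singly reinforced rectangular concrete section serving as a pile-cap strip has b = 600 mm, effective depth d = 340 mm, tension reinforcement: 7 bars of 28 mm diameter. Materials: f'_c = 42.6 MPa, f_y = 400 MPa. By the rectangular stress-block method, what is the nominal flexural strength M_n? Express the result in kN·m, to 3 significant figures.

A_s = 7 × 616 = 4312 mm².
T = A_s f_y = 4312 × 400 = 1724800 N = 1724.8 kN.
From C = T: a = T/(0.85 f'_c b) = 1724800/(0.85 × 42.6 × 600) = 79.39 mm.
M_n = T(d − a/2) = 1724.8 kN × (340 − 39.695) mm = 517.97 kN·m.

M_n ≈ 518 kN·m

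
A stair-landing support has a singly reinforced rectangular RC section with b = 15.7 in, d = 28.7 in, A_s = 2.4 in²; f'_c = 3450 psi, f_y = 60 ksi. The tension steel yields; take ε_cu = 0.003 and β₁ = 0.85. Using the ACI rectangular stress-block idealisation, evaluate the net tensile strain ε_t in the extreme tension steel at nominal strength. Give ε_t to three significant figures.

ε_t ≈ 0.0204

a = A_s f_y/(0.85 f'_c b) = 3.128 in.
β₁ = 0.85, so c = a/β₁ = 3.128/0.85 = 3.680 in.
From the linear strain diagram with ε_cu = 0.003: ε_t = 0.003 (d − c)/c = 0.003 × (28.7 − 3.680)/3.680 = 0.0204.
Since ε_t ≥ 0.005, the section is tension-controlled.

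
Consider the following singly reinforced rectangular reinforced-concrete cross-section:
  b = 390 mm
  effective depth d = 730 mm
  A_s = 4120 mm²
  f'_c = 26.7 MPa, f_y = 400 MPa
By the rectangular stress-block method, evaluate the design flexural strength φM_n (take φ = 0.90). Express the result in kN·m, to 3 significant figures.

φM_n ≈ 945 kN·m

T = A_s f_y = 4120 × 400 = 1648000 N = 1648 kN.
From C = T: a = T/(0.85 f'_c b) = 1648000/(0.85 × 26.7 × 390) = 186.19 mm.
M_n = T(d − a/2) = 1648 kN × (730 − 93.095) mm = 1049.62 kN·m.
φM_n = 0.90 × 1049.62 = 944.66 kN·m.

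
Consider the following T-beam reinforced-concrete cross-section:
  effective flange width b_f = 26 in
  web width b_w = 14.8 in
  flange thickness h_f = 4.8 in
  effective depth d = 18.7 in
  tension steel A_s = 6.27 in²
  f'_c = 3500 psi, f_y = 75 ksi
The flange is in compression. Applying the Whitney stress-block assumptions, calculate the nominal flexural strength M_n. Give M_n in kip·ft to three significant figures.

M_n ≈ 610 kip·ft

Tension: T = A_s f_y = 6.27 × 75 = 470.25 kips.
Try a within the flange: a = T/(0.85 f'_c b_f) = 470.25/(0.85 × 3.5 × 26) = 6.080 in.
a = 6.080 > h_f = 4.8 in: the block extends into the web. Split into flange-overhang and web parts.
C_f = 0.85 f'_c (b_f − b_w) h_f = 0.85 × 3.5 × (26 − 14.8) × 4.8 = 159.9 kips.
Remaining web compression depth: a_w = (T − C_f)/(0.85 f'_c b_w) = (470.25 − 159.9)/(0.85 × 3.5 × 14.8) = 7.049 in.
M_n = C_f(d − h_f/2) + (T − C_f)(d − a_w/2) = 159.9 × (18.7 − 2.4) + 310.35 × (18.7 − 3.5245) = 2606.4 + 4709.7 = 7316.1 kip·in.
M_n = 7316.1/12 = 609.68 kip·ft.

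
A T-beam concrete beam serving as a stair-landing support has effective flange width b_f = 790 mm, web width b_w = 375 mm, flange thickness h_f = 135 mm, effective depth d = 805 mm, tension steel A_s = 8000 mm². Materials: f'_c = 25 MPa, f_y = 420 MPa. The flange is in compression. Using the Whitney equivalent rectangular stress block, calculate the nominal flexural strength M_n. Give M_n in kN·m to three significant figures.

Tension: T = A_s f_y = 8000 × 420 = 3360000 N.
Try a within the flange: a = T/(0.85 f'_c b_f) = 3360000/(0.85 × 25 × 790) = 200.15 mm.
a = 200.15 > h_f = 135 mm: the block extends into the web. Split into flange-overhang and web parts.
C_f = 0.85 f'_c (b_f − b_w) h_f = 0.85 × 25 × (790 − 375) × 135 = 1190531 N.
Remaining web compression depth: a_w = (T − C_f)/(0.85 f'_c b_w) = (3360000 − 1190531)/(0.85 × 25 × 375) = 272.25 mm.
M_n = C_f(d − h_f/2) + (T − C_f)(d − a_w/2) = 1190531 × (805 − 67.5) + 2169469 × (805 − 136.125) = 878.02 + 1451.10 = 2329.12 × 10⁶ N·mm.
M_n = 2329.12 kN·m.

M_n ≈ 2330 kN·m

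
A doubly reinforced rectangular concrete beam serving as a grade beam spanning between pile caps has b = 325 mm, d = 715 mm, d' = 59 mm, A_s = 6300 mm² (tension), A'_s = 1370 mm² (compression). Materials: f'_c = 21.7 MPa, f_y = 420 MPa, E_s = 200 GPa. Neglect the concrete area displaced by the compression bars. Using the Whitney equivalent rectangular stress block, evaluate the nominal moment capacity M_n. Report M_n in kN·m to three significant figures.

Assume both tension and compression steel yield.
Net tension couple steel: A_s − A'_s = 4930 mm².
a = (A_s − A'_s) f_y / (0.85 f'_c b) = 2070600/(0.85 × 21.7 × 325) = 345.41 mm.
c = a/β₁ = 345.41/0.85 = 406.36 mm; ε'_s = 0.003(c − d')/c = 0.0026 ≥ f_y/E_s = 0.0021, so compression steel does yield.
M_n = (A_s − A'_s) f_y (d − a/2) + A'_s f_y (d − d') = [2070600 × (715 − 172.705) + 575400 × (715 − 59)] × 10⁻⁶ = 1122.88 + 377.46 = 1500.34 kN·m.

M_n ≈ 1500 kN·m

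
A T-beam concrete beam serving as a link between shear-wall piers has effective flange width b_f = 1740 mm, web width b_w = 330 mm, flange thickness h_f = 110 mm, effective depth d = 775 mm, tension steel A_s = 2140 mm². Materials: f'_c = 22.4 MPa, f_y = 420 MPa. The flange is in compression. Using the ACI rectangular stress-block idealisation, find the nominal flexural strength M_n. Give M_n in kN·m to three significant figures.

Tension: T = A_s f_y = 2140 × 420 = 898800 N.
Try a within the flange: a = T/(0.85 f'_c b_f) = 898800/(0.85 × 22.4 × 1740) = 27.13 mm.
Since a = 27.13 ≤ h_f = 110 mm, the stress block lies entirely in the flange; analyse as a rectangular beam of width b_f.
M_n = T(d − a/2) = 898800 × (775 − 13.565) = 684.38 × 10⁶ N·mm.
M_n = 684.38 kN·m.

M_n ≈ 684 kN·m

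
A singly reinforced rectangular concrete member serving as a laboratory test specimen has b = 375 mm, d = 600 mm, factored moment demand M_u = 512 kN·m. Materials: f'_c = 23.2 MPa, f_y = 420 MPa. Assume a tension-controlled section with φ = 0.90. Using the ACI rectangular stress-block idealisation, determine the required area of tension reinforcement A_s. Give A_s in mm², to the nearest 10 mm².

A_s ≈ 2570 mm²

M_n = M_u/φ = 512/0.90 = 568.889 kN·m.
With M_n = 0.85 f'_c a b (d − a/2), solve the quadratic for a:
a = d − √(d² − 2M_n/(0.85 f'_c b)) = 600 − √(600² − 2 × 568.889×10⁶/(0.85 × 23.2 × 375)) = 145.97 mm.
A_s = 0.85 f'_c a b / f_y = 0.85 × 23.2 × 145.97 × 375 / 420 = 2570.1 mm².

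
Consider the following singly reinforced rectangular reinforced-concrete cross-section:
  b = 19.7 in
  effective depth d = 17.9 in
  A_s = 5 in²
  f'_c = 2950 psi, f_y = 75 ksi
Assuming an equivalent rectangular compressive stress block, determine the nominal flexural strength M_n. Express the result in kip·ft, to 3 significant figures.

T = A_s f_y = 5 × 75 = 375 kips.
a = T/(0.85 f'_c b) = 375/(0.85 × 2.95 × 19.7) = 7.591 in.
M_n = T(d − a/2) = 375 × (17.9 − 3.7955) = 5289.2 kip·in = 5289.2/12 = 440.77 kip·ft.

M_n ≈ 441 kip·ft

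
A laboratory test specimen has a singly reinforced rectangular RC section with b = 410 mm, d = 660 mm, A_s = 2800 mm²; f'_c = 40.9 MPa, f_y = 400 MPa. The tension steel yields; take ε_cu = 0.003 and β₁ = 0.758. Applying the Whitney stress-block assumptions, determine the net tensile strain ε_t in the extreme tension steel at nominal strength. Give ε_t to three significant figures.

ε_t ≈ 0.0161

a = A_s f_y/(0.85 f'_c b) = 78.58 mm.
β₁ = 0.758, so c = a/β₁ = 78.58/0.758 = 103.67 mm.
From the linear strain diagram with ε_cu = 0.003: ε_t = 0.003 (d − c)/c = 0.003 × (660 − 103.67)/103.67 = 0.0161.
Since ε_t ≥ 0.005, the section is tension-controlled.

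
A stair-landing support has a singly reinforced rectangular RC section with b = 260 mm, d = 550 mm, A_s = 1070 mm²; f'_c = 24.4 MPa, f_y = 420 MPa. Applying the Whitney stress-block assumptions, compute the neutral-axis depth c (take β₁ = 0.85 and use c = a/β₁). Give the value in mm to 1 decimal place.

c ≈ 98.0 mm

T = A_s f_y = 1070 × 420 = 449400 N = 449.4 kN.
Setting C = 0.85 f'_c a b equal to T: a = 449400/(0.85 × 24.4 × 260) = 83.340 mm.
With β₁ = 0.85, c = a/β₁ = 83.340/0.85 = 98.0 mm.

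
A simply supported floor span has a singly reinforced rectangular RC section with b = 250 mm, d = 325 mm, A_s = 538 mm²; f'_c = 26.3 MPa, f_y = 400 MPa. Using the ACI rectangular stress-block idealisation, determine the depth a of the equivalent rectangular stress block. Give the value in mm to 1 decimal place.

T = A_s f_y = 538 × 400 = 215200 N = 215.2 kN.
Setting C = 0.85 f'_c a b equal to T: a = 215200/(0.85 × 26.3 × 250) = 38.5 mm.

a ≈ 38.5 mm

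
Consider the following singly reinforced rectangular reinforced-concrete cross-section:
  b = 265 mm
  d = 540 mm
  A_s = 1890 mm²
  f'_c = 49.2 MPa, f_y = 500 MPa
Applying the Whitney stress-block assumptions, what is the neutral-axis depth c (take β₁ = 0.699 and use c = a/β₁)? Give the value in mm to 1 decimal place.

T = A_s f_y = 1890 × 500 = 945000 N = 945 kN.
Setting C = 0.85 f'_c a b equal to T: a = 945000/(0.85 × 49.2 × 265) = 85.271 mm.
With β₁ = 0.699, c = a/β₁ = 85.271/0.699 = 122.0 mm.

c ≈ 122.0 mm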